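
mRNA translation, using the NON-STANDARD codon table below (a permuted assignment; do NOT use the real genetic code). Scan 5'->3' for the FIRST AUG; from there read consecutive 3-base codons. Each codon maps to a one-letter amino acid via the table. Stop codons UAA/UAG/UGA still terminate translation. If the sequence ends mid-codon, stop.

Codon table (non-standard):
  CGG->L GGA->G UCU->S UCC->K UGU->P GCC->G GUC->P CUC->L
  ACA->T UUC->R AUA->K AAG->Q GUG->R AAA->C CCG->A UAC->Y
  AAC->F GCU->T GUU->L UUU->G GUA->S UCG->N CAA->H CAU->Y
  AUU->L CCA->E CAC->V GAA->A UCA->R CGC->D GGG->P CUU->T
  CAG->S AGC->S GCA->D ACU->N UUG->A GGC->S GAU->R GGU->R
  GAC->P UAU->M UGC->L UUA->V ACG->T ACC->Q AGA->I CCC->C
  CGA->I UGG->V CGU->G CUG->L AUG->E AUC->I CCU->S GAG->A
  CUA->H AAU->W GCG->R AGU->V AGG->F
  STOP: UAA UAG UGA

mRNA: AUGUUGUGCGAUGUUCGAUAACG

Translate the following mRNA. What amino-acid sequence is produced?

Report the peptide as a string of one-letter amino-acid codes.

start AUG at pos 0
pos 0: AUG -> E; peptide=E
pos 3: UUG -> A; peptide=EA
pos 6: UGC -> L; peptide=EAL
pos 9: GAU -> R; peptide=EALR
pos 12: GUU -> L; peptide=EALRL
pos 15: CGA -> I; peptide=EALRLI
pos 18: UAA -> STOP

Answer: EALRLI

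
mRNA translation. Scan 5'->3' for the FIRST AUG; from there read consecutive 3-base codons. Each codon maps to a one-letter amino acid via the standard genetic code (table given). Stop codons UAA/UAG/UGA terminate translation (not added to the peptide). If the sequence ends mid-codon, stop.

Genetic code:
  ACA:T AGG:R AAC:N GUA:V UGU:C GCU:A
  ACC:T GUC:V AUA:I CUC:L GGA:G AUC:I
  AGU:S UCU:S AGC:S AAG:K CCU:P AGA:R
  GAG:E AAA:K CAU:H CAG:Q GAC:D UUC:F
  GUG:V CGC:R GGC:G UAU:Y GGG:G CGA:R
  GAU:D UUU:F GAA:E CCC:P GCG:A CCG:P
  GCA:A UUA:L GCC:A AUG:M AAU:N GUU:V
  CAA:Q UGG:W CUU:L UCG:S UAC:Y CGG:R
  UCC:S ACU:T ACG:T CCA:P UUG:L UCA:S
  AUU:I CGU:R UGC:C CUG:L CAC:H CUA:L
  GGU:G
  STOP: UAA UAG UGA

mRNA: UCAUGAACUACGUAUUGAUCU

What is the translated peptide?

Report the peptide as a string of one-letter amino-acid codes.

start AUG at pos 2
pos 2: AUG -> M; peptide=M
pos 5: AAC -> N; peptide=MN
pos 8: UAC -> Y; peptide=MNY
pos 11: GUA -> V; peptide=MNYV
pos 14: UUG -> L; peptide=MNYVL
pos 17: AUC -> I; peptide=MNYVLI
pos 20: only 1 nt remain (<3), stop (end of mRNA)

Answer: MNYVLI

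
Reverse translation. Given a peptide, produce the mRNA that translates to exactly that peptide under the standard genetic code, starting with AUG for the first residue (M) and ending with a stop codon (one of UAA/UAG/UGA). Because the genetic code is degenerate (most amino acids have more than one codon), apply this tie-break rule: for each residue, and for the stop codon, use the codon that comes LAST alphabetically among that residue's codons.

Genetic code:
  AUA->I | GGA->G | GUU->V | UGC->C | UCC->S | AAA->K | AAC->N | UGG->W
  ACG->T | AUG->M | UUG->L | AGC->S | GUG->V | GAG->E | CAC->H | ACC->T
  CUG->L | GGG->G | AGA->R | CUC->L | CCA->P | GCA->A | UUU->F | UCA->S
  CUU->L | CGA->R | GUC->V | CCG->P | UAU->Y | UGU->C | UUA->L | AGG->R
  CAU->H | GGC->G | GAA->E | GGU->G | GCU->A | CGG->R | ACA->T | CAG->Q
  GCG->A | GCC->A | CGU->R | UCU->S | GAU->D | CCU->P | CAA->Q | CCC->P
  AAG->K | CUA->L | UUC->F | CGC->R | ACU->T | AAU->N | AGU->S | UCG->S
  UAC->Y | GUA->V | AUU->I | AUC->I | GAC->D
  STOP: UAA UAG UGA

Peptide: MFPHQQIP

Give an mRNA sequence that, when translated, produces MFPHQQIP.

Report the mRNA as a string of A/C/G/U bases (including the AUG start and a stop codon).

residue 1: M -> AUG (start codon)
residue 2: F codons sorted = UUC,UUU -> pick last = UUU
residue 3: P codons sorted = CCA,CCC,CCG,CCU -> pick last = CCU
residue 4: H codons sorted = CAC,CAU -> pick last = CAU
residue 5: Q codons sorted = CAA,CAG -> pick last = CAG
residue 6: Q codons sorted = CAA,CAG -> pick last = CAG
residue 7: I codons sorted = AUA,AUC,AUU -> pick last = AUU
residue 8: P codons sorted = CCA,CCC,CCG,CCU -> pick last = CCU
terminator: stop codons sorted = UAA,UAG,UGA -> pick last = UGA

Answer: mRNA: AUGUUUCCUCAUCAGCAGAUUCCUUGA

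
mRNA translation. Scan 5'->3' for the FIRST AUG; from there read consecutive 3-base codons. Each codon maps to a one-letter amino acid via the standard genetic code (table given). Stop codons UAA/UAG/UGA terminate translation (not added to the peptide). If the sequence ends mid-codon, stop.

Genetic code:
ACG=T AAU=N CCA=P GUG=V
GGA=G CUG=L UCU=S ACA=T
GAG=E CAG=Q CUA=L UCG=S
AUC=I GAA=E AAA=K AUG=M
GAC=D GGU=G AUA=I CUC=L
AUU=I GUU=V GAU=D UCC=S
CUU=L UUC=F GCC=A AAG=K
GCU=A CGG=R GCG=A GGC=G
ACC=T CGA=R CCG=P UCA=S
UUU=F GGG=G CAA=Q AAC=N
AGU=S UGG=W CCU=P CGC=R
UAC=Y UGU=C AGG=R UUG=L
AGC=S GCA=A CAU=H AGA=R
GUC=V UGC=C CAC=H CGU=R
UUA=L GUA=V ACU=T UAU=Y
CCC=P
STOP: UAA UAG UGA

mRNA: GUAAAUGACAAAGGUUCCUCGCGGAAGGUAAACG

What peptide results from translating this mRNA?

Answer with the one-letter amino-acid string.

start AUG at pos 4
pos 4: AUG -> M; peptide=M
pos 7: ACA -> T; peptide=MT
pos 10: AAG -> K; peptide=MTK
pos 13: GUU -> V; peptide=MTKV
pos 16: CCU -> P; peptide=MTKVP
pos 19: CGC -> R; peptide=MTKVPR
pos 22: GGA -> G; peptide=MTKVPRG
pos 25: AGG -> R; peptide=MTKVPRGR
pos 28: UAA -> STOP

Answer: MTKVPRGR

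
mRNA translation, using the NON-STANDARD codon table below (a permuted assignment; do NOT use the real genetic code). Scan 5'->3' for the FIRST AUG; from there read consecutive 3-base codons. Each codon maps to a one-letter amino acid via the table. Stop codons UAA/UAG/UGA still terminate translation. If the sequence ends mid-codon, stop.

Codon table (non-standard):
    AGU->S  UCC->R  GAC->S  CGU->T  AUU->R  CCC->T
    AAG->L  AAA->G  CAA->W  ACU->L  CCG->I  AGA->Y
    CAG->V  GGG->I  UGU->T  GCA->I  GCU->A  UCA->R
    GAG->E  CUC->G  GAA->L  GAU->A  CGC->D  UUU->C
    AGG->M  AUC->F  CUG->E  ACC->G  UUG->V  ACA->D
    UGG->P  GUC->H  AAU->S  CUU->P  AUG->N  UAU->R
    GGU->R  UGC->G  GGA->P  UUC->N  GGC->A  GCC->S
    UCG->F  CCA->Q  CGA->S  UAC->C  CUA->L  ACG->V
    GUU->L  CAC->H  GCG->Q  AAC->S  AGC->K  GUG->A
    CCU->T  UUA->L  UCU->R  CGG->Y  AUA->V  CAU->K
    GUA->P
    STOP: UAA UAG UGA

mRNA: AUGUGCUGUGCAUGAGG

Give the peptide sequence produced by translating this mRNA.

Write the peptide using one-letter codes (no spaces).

Answer: NGTI

Derivation:
start AUG at pos 0
pos 0: AUG -> N; peptide=N
pos 3: UGC -> G; peptide=NG
pos 6: UGU -> T; peptide=NGT
pos 9: GCA -> I; peptide=NGTI
pos 12: UGA -> STOP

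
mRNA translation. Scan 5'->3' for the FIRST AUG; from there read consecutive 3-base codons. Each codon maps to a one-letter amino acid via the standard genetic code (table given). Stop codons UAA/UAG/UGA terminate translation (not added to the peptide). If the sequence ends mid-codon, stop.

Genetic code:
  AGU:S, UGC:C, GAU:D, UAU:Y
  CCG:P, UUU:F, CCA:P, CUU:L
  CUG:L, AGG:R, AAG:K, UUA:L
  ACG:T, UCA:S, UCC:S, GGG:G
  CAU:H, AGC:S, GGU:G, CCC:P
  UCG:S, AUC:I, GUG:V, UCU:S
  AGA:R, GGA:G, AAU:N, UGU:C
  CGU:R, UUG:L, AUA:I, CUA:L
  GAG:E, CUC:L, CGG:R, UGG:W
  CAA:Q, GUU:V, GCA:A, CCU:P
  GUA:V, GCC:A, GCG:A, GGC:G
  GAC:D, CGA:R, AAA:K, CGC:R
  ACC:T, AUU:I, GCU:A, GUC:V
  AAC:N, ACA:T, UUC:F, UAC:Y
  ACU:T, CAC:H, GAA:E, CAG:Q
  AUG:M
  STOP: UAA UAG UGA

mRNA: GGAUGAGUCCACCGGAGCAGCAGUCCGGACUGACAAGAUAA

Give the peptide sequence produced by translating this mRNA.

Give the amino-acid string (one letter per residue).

start AUG at pos 2
pos 2: AUG -> M; peptide=M
pos 5: AGU -> S; peptide=MS
pos 8: CCA -> P; peptide=MSP
pos 11: CCG -> P; peptide=MSPP
pos 14: GAG -> E; peptide=MSPPE
pos 17: CAG -> Q; peptide=MSPPEQ
pos 20: CAG -> Q; peptide=MSPPEQQ
pos 23: UCC -> S; peptide=MSPPEQQS
pos 26: GGA -> G; peptide=MSPPEQQSG
pos 29: CUG -> L; peptide=MSPPEQQSGL
pos 32: ACA -> T; peptide=MSPPEQQSGLT
pos 35: AGA -> R; peptide=MSPPEQQSGLTR
pos 38: UAA -> STOP

Answer: MSPPEQQSGLTR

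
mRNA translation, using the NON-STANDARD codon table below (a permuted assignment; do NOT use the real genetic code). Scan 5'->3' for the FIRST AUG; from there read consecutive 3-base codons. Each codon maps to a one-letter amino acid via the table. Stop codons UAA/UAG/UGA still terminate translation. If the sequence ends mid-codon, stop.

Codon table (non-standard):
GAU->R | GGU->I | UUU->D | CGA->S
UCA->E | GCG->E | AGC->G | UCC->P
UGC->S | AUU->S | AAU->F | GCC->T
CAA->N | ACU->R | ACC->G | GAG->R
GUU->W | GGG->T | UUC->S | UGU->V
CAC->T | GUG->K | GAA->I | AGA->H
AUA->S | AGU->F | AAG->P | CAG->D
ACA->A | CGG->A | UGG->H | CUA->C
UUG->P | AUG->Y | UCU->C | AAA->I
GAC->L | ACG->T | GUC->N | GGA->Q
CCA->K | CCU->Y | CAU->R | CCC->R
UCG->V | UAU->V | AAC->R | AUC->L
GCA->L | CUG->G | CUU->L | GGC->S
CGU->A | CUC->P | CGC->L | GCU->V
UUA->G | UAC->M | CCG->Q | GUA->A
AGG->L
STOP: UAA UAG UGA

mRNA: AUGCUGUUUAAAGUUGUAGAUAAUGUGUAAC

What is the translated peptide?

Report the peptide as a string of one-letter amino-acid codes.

Answer: YGDIWARFK

Derivation:
start AUG at pos 0
pos 0: AUG -> Y; peptide=Y
pos 3: CUG -> G; peptide=YG
pos 6: UUU -> D; peptide=YGD
pos 9: AAA -> I; peptide=YGDI
pos 12: GUU -> W; peptide=YGDIW
pos 15: GUA -> A; peptide=YGDIWA
pos 18: GAU -> R; peptide=YGDIWAR
pos 21: AAU -> F; peptide=YGDIWARF
pos 24: GUG -> K; peptide=YGDIWARFK
pos 27: UAA -> STOP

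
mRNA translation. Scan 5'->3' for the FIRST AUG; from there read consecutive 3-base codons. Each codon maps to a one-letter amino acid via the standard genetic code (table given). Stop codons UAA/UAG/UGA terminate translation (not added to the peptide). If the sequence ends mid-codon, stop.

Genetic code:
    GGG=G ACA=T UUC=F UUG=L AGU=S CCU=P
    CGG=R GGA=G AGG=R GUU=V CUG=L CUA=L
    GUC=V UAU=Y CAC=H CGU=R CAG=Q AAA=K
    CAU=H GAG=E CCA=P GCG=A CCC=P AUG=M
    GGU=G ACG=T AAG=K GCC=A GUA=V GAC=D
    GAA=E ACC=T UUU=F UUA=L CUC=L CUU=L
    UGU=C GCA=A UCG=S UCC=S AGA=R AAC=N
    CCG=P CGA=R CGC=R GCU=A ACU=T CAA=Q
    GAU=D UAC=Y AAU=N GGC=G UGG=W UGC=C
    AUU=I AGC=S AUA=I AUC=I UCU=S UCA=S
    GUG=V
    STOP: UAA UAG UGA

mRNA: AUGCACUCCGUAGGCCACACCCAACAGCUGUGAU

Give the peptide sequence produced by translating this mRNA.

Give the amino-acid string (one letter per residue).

Answer: MHSVGHTQQL

Derivation:
start AUG at pos 0
pos 0: AUG -> M; peptide=M
pos 3: CAC -> H; peptide=MH
pos 6: UCC -> S; peptide=MHS
pos 9: GUA -> V; peptide=MHSV
pos 12: GGC -> G; peptide=MHSVG
pos 15: CAC -> H; peptide=MHSVGH
pos 18: ACC -> T; peptide=MHSVGHT
pos 21: CAA -> Q; peptide=MHSVGHTQ
pos 24: CAG -> Q; peptide=MHSVGHTQQ
pos 27: CUG -> L; peptide=MHSVGHTQQL
pos 30: UGA -> STOP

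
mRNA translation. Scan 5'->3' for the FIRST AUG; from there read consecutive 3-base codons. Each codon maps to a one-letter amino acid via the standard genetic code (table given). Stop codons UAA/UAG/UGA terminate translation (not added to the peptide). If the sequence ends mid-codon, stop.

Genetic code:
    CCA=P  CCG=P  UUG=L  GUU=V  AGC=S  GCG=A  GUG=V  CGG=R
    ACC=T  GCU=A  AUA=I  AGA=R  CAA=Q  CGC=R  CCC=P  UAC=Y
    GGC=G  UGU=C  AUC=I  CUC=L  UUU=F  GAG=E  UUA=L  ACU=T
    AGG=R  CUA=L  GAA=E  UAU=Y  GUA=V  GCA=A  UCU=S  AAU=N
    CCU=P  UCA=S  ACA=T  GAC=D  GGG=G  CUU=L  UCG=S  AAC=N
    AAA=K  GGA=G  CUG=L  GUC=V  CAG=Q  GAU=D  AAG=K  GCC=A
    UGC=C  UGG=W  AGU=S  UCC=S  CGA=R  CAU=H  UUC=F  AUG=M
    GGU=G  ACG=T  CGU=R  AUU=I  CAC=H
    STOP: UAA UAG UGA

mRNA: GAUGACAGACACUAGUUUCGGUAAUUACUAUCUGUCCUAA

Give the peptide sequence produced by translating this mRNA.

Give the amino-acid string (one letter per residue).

Answer: MTDTSFGNYYLS

Derivation:
start AUG at pos 1
pos 1: AUG -> M; peptide=M
pos 4: ACA -> T; peptide=MT
pos 7: GAC -> D; peptide=MTD
pos 10: ACU -> T; peptide=MTDT
pos 13: AGU -> S; peptide=MTDTS
pos 16: UUC -> F; peptide=MTDTSF
pos 19: GGU -> G; peptide=MTDTSFG
pos 22: AAU -> N; peptide=MTDTSFGN
pos 25: UAC -> Y; peptide=MTDTSFGNY
pos 28: UAU -> Y; peptide=MTDTSFGNYY
pos 31: CUG -> L; peptide=MTDTSFGNYYL
pos 34: UCC -> S; peptide=MTDTSFGNYYLS
pos 37: UAA -> STOP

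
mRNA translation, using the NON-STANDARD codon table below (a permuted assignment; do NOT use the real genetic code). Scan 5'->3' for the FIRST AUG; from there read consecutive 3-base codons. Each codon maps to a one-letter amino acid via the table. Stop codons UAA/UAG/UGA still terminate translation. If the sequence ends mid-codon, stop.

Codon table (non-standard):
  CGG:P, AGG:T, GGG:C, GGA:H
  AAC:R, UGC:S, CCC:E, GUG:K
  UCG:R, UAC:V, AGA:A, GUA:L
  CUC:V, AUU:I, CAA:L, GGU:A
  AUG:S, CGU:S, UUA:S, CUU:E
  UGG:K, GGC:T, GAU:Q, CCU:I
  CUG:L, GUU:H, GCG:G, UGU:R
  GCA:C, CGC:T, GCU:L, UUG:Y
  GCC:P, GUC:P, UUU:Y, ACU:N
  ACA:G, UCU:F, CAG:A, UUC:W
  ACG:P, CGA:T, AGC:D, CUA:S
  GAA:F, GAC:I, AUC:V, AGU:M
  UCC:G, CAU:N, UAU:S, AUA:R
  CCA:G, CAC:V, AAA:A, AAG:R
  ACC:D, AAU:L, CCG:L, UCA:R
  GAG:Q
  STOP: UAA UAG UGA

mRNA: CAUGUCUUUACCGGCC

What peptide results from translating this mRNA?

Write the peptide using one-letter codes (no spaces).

start AUG at pos 1
pos 1: AUG -> S; peptide=S
pos 4: UCU -> F; peptide=SF
pos 7: UUA -> S; peptide=SFS
pos 10: CCG -> L; peptide=SFSL
pos 13: GCC -> P; peptide=SFSLP
pos 16: only 0 nt remain (<3), stop (end of mRNA)

Answer: SFSLP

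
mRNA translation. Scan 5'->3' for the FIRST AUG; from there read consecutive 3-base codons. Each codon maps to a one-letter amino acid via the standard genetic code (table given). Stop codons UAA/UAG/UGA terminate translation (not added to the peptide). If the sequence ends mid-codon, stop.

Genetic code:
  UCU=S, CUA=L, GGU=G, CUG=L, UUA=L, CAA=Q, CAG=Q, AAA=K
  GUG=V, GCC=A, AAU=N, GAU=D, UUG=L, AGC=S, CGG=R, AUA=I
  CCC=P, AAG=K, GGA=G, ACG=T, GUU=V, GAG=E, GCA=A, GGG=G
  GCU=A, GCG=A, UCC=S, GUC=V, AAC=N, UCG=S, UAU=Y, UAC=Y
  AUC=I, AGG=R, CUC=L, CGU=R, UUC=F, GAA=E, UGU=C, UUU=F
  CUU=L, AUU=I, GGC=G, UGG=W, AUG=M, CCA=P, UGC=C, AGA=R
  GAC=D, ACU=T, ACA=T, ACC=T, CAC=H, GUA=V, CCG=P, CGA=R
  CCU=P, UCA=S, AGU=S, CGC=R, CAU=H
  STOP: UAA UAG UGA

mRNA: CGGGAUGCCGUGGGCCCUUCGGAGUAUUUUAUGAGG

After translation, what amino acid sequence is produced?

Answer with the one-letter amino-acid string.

Answer: MPWALRSIL

Derivation:
start AUG at pos 4
pos 4: AUG -> M; peptide=M
pos 7: CCG -> P; peptide=MP
pos 10: UGG -> W; peptide=MPW
pos 13: GCC -> A; peptide=MPWA
pos 16: CUU -> L; peptide=MPWAL
pos 19: CGG -> R; peptide=MPWALR
pos 22: AGU -> S; peptide=MPWALRS
pos 25: AUU -> I; peptide=MPWALRSI
pos 28: UUA -> L; peptide=MPWALRSIL
pos 31: UGA -> STOP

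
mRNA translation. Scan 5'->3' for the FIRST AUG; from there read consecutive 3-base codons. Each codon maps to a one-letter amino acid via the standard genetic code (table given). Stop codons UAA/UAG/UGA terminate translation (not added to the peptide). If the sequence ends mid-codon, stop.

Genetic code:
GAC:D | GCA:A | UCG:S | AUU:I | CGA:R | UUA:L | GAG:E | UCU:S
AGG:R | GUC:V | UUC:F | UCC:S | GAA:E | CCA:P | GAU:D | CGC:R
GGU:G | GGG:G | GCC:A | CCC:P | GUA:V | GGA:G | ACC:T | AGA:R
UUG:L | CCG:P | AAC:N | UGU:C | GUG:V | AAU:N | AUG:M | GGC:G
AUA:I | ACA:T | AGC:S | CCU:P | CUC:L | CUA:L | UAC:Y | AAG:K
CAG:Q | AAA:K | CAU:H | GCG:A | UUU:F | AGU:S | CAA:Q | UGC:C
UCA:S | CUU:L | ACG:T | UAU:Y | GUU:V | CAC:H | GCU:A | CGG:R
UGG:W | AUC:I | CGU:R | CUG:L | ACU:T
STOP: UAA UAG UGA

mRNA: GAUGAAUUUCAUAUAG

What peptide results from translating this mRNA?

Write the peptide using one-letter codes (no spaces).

start AUG at pos 1
pos 1: AUG -> M; peptide=M
pos 4: AAU -> N; peptide=MN
pos 7: UUC -> F; peptide=MNF
pos 10: AUA -> I; peptide=MNFI
pos 13: UAG -> STOP

Answer: MNFI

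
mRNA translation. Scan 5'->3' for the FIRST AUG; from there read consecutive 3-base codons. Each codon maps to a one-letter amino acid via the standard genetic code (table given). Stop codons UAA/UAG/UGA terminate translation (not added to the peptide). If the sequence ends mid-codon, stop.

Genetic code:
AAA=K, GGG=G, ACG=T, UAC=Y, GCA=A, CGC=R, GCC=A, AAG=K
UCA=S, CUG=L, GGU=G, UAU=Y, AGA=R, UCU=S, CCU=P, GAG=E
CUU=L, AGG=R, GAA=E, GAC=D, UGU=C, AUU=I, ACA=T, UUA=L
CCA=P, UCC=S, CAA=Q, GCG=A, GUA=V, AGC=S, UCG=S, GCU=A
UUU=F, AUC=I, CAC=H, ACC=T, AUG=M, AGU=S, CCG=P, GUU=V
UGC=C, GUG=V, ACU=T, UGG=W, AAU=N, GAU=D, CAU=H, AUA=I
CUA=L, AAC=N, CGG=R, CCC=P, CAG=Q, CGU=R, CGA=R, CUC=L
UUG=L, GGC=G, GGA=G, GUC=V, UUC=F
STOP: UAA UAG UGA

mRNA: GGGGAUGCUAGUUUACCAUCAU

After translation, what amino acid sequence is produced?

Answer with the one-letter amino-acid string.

Answer: MLVYHH

Derivation:
start AUG at pos 4
pos 4: AUG -> M; peptide=M
pos 7: CUA -> L; peptide=ML
pos 10: GUU -> V; peptide=MLV
pos 13: UAC -> Y; peptide=MLVY
pos 16: CAU -> H; peptide=MLVYH
pos 19: CAU -> H; peptide=MLVYHH
pos 22: only 0 nt remain (<3), stop (end of mRNA)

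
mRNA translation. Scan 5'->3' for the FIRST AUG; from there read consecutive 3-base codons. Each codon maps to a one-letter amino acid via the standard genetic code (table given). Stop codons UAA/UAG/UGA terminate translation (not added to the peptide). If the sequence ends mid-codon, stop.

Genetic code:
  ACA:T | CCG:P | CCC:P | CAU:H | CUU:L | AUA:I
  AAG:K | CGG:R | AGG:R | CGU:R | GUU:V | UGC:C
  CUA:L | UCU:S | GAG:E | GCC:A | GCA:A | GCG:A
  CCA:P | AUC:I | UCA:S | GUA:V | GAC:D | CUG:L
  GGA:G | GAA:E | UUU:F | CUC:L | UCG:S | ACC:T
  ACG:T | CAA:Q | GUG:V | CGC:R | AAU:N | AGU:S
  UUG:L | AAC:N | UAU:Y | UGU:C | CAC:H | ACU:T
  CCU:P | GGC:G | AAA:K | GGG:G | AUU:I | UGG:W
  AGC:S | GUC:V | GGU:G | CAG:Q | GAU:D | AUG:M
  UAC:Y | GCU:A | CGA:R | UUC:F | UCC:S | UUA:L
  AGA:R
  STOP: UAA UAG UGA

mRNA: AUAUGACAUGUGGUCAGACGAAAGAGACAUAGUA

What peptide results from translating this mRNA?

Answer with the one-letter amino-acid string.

start AUG at pos 2
pos 2: AUG -> M; peptide=M
pos 5: ACA -> T; peptide=MT
pos 8: UGU -> C; peptide=MTC
pos 11: GGU -> G; peptide=MTCG
pos 14: CAG -> Q; peptide=MTCGQ
pos 17: ACG -> T; peptide=MTCGQT
pos 20: AAA -> K; peptide=MTCGQTK
pos 23: GAG -> E; peptide=MTCGQTKE
pos 26: ACA -> T; peptide=MTCGQTKET
pos 29: UAG -> STOP

Answer: MTCGQTKET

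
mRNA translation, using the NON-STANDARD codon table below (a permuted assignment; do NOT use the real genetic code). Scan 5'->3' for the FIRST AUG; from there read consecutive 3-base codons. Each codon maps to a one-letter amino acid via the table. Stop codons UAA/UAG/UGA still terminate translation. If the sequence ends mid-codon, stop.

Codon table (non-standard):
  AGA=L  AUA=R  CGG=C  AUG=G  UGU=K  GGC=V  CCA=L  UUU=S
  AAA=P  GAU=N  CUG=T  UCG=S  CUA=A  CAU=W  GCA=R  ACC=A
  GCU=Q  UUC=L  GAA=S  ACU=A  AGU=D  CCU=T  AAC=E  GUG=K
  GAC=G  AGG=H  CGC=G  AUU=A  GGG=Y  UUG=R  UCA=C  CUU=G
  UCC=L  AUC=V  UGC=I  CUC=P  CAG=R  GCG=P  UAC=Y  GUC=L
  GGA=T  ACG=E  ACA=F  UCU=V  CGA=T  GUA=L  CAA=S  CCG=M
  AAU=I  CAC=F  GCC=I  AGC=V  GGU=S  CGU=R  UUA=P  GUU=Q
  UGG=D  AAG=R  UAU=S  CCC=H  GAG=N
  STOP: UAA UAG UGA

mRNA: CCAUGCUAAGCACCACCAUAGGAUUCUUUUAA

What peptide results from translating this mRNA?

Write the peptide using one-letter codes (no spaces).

Answer: GAVAARTLS

Derivation:
start AUG at pos 2
pos 2: AUG -> G; peptide=G
pos 5: CUA -> A; peptide=GA
pos 8: AGC -> V; peptide=GAV
pos 11: ACC -> A; peptide=GAVA
pos 14: ACC -> A; peptide=GAVAA
pos 17: AUA -> R; peptide=GAVAAR
pos 20: GGA -> T; peptide=GAVAART
pos 23: UUC -> L; peptide=GAVAARTL
pos 26: UUU -> S; peptide=GAVAARTLS
pos 29: UAA -> STOP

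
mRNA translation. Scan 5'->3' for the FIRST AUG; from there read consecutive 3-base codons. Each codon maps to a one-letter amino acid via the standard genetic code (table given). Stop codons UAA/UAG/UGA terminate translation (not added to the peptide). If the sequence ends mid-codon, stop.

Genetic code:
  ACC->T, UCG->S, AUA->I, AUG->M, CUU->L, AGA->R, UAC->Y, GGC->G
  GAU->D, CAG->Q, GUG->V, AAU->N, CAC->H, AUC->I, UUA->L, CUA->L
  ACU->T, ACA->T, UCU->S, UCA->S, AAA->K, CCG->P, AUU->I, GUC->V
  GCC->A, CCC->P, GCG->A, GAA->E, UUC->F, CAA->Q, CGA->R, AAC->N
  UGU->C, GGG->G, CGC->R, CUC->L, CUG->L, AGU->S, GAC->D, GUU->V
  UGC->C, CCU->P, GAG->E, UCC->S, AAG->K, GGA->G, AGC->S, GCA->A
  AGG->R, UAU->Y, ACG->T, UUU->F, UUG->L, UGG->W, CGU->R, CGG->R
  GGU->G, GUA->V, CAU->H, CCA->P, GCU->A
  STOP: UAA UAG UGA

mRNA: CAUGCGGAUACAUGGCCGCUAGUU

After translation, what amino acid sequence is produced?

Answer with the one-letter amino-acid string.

Answer: MRIHGR

Derivation:
start AUG at pos 1
pos 1: AUG -> M; peptide=M
pos 4: CGG -> R; peptide=MR
pos 7: AUA -> I; peptide=MRI
pos 10: CAU -> H; peptide=MRIH
pos 13: GGC -> G; peptide=MRIHG
pos 16: CGC -> R; peptide=MRIHGR
pos 19: UAG -> STOP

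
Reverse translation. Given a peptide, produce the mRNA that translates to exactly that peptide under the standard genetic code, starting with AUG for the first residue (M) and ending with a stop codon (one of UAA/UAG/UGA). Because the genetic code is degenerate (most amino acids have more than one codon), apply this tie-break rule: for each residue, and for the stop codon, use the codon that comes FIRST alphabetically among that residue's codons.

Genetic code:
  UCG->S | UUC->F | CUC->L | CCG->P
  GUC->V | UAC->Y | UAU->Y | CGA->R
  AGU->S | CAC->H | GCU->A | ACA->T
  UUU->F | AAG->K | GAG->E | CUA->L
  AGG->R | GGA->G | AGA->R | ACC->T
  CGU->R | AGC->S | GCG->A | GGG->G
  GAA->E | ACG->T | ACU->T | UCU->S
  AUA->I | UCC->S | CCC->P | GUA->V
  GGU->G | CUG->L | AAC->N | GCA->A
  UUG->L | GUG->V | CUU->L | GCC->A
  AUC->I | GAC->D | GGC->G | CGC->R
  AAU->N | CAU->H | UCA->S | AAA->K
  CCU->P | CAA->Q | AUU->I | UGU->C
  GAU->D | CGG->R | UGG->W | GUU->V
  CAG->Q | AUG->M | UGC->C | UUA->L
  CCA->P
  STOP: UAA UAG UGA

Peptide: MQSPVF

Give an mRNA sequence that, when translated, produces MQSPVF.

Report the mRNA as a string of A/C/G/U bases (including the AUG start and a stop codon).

residue 1: M -> AUG (start codon)
residue 2: Q codons sorted = CAA,CAG -> pick first = CAA
residue 3: S codons sorted = AGC,AGU,UCA,UCC,UCG,UCU -> pick first = AGC
residue 4: P codons sorted = CCA,CCC,CCG,CCU -> pick first = CCA
residue 5: V codons sorted = GUA,GUC,GUG,GUU -> pick first = GUA
residue 6: F codons sorted = UUC,UUU -> pick first = UUC
terminator: stop codons sorted = UAA,UAG,UGA -> pick first = UAA

Answer: mRNA: AUGCAAAGCCCAGUAUUCUAA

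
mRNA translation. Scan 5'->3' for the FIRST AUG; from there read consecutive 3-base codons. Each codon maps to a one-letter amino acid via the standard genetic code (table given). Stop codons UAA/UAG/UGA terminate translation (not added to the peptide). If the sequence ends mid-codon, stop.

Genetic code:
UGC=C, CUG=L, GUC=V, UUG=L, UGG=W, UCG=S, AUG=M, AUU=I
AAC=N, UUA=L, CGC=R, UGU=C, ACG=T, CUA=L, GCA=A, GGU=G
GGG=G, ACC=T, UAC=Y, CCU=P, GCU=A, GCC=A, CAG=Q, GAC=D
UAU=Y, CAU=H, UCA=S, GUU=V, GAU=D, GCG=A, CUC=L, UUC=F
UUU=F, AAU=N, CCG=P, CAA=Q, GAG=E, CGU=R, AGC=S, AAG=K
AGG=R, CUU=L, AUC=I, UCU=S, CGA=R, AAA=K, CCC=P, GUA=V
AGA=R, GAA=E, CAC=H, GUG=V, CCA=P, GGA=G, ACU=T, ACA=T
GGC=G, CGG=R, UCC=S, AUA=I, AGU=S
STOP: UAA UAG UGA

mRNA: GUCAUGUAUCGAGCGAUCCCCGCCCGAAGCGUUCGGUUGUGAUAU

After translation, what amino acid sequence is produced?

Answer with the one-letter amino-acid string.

start AUG at pos 3
pos 3: AUG -> M; peptide=M
pos 6: UAU -> Y; peptide=MY
pos 9: CGA -> R; peptide=MYR
pos 12: GCG -> A; peptide=MYRA
pos 15: AUC -> I; peptide=MYRAI
pos 18: CCC -> P; peptide=MYRAIP
pos 21: GCC -> A; peptide=MYRAIPA
pos 24: CGA -> R; peptide=MYRAIPAR
pos 27: AGC -> S; peptide=MYRAIPARS
pos 30: GUU -> V; peptide=MYRAIPARSV
pos 33: CGG -> R; peptide=MYRAIPARSVR
pos 36: UUG -> L; peptide=MYRAIPARSVRL
pos 39: UGA -> STOP

Answer: MYRAIPARSVRL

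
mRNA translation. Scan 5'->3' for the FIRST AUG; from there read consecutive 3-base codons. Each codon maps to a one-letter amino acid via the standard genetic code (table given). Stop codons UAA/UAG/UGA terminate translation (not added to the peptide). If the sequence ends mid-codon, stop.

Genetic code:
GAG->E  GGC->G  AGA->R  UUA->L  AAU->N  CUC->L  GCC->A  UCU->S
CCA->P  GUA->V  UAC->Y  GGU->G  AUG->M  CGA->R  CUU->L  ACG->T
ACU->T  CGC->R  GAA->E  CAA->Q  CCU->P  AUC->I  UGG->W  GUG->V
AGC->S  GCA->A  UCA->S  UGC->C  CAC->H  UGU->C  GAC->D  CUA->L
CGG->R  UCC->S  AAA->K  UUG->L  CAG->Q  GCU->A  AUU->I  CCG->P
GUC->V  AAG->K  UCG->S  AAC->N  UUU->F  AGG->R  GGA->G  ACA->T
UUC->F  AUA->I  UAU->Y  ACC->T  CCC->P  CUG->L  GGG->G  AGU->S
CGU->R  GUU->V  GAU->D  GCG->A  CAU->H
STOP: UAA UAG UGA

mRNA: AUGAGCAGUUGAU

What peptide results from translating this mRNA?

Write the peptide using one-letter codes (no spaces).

Answer: MSS

Derivation:
start AUG at pos 0
pos 0: AUG -> M; peptide=M
pos 3: AGC -> S; peptide=MS
pos 6: AGU -> S; peptide=MSS
pos 9: UGA -> STOP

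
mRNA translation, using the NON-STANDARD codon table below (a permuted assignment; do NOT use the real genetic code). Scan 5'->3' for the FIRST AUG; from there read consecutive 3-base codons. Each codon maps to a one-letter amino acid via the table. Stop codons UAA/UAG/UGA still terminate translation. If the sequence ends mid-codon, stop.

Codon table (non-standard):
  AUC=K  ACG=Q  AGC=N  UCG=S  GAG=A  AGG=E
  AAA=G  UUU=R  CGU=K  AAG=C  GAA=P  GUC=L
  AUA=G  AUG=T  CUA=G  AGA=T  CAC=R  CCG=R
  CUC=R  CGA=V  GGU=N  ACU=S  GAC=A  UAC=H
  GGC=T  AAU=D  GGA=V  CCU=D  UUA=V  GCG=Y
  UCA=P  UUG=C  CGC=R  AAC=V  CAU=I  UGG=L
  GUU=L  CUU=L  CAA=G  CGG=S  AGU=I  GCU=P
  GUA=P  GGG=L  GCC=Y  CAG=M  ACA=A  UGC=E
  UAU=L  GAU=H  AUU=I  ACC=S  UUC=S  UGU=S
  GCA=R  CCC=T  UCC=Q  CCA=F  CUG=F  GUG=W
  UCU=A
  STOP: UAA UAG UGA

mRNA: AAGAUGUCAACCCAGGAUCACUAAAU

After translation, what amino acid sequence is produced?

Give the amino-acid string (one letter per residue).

Answer: TPSMHR

Derivation:
start AUG at pos 3
pos 3: AUG -> T; peptide=T
pos 6: UCA -> P; peptide=TP
pos 9: ACC -> S; peptide=TPS
pos 12: CAG -> M; peptide=TPSM
pos 15: GAU -> H; peptide=TPSMH
pos 18: CAC -> R; peptide=TPSMHR
pos 21: UAA -> STOP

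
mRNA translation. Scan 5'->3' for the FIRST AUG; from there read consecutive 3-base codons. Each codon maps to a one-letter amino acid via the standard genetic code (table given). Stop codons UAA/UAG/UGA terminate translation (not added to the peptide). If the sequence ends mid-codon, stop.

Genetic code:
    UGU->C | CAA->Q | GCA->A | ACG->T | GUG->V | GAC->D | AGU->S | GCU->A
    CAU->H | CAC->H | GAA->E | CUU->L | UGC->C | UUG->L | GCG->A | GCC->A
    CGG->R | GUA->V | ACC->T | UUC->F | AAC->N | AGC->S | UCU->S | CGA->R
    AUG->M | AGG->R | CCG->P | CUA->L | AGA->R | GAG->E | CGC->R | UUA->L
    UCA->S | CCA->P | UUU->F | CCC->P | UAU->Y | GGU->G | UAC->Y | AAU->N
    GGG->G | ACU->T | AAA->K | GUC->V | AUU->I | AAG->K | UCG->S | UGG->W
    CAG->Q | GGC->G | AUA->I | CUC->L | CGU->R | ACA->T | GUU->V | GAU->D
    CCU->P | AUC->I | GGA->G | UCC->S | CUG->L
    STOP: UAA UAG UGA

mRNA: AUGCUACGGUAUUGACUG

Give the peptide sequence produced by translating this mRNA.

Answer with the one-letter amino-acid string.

start AUG at pos 0
pos 0: AUG -> M; peptide=M
pos 3: CUA -> L; peptide=ML
pos 6: CGG -> R; peptide=MLR
pos 9: UAU -> Y; peptide=MLRY
pos 12: UGA -> STOP

Answer: MLRY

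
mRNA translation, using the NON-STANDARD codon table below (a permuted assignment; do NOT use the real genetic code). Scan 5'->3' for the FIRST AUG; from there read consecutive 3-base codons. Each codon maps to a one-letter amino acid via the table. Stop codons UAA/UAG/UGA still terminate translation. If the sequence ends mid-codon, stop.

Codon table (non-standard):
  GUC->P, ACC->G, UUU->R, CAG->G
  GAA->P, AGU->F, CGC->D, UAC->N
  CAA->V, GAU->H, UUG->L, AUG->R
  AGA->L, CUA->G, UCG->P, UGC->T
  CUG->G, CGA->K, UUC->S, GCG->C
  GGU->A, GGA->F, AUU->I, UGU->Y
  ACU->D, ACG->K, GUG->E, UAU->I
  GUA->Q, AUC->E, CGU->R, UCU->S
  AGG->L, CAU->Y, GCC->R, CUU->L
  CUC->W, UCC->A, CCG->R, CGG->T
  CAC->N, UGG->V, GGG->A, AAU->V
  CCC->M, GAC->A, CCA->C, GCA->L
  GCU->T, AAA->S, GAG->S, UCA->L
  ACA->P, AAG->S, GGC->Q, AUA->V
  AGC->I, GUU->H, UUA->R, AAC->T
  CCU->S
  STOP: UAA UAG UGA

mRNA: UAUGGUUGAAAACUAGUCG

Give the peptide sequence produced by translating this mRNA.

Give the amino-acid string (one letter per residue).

start AUG at pos 1
pos 1: AUG -> R; peptide=R
pos 4: GUU -> H; peptide=RH
pos 7: GAA -> P; peptide=RHP
pos 10: AAC -> T; peptide=RHPT
pos 13: UAG -> STOP

Answer: RHPT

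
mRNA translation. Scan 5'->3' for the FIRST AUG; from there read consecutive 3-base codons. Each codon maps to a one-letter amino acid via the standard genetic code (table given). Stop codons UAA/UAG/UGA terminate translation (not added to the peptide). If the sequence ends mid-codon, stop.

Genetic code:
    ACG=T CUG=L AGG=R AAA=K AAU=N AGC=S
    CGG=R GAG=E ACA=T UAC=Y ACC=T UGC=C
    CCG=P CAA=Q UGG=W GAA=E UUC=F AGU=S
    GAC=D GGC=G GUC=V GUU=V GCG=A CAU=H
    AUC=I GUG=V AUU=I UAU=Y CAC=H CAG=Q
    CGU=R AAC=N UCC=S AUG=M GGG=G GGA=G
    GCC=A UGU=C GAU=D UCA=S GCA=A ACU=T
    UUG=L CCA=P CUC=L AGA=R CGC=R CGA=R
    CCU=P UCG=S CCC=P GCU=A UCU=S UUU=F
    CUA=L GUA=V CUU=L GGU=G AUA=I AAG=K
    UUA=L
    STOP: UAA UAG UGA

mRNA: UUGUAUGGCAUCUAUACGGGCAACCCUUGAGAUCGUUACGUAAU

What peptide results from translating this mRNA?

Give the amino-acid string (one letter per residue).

Answer: MASIRATLEIVT

Derivation:
start AUG at pos 4
pos 4: AUG -> M; peptide=M
pos 7: GCA -> A; peptide=MA
pos 10: UCU -> S; peptide=MAS
pos 13: AUA -> I; peptide=MASI
pos 16: CGG -> R; peptide=MASIR
pos 19: GCA -> A; peptide=MASIRA
pos 22: ACC -> T; peptide=MASIRAT
pos 25: CUU -> L; peptide=MASIRATL
pos 28: GAG -> E; peptide=MASIRATLE
pos 31: AUC -> I; peptide=MASIRATLEI
pos 34: GUU -> V; peptide=MASIRATLEIV
pos 37: ACG -> T; peptide=MASIRATLEIVT
pos 40: UAA -> STOP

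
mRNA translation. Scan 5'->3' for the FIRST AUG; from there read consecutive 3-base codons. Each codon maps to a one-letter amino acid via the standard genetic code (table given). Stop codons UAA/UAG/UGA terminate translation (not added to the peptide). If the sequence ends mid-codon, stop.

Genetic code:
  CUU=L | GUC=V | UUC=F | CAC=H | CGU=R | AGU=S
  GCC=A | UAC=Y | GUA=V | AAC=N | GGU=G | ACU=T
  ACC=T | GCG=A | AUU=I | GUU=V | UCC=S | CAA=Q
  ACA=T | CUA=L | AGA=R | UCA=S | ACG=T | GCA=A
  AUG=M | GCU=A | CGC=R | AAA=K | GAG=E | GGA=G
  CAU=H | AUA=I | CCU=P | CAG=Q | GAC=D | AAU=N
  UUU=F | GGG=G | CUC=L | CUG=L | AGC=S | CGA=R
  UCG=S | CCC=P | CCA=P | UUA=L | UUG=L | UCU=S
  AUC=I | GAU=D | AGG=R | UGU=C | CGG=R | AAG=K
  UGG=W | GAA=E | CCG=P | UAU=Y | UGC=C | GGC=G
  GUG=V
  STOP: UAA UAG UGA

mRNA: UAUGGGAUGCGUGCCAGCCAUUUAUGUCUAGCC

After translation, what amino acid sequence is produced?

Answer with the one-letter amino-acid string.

start AUG at pos 1
pos 1: AUG -> M; peptide=M
pos 4: GGA -> G; peptide=MG
pos 7: UGC -> C; peptide=MGC
pos 10: GUG -> V; peptide=MGCV
pos 13: CCA -> P; peptide=MGCVP
pos 16: GCC -> A; peptide=MGCVPA
pos 19: AUU -> I; peptide=MGCVPAI
pos 22: UAU -> Y; peptide=MGCVPAIY
pos 25: GUC -> V; peptide=MGCVPAIYV
pos 28: UAG -> STOP

Answer: MGCVPAIYV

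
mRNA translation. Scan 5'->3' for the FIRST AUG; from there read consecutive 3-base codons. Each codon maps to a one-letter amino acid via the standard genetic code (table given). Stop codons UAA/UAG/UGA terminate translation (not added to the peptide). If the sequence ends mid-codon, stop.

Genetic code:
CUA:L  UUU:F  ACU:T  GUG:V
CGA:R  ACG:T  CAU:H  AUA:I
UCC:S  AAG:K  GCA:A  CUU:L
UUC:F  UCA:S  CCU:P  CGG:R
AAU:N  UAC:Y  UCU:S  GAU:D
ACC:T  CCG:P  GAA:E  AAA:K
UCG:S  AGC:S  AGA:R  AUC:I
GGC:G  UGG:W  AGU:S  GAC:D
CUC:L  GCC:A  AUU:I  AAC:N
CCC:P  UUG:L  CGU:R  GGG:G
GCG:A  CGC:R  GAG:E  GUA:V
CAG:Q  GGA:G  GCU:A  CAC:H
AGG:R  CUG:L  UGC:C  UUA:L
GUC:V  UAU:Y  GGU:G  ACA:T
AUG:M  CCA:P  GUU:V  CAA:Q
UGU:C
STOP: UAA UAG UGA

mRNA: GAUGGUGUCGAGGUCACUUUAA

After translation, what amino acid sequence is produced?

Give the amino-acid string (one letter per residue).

Answer: MVSRSL

Derivation:
start AUG at pos 1
pos 1: AUG -> M; peptide=M
pos 4: GUG -> V; peptide=MV
pos 7: UCG -> S; peptide=MVS
pos 10: AGG -> R; peptide=MVSR
pos 13: UCA -> S; peptide=MVSRS
pos 16: CUU -> L; peptide=MVSRSL
pos 19: UAA -> STOP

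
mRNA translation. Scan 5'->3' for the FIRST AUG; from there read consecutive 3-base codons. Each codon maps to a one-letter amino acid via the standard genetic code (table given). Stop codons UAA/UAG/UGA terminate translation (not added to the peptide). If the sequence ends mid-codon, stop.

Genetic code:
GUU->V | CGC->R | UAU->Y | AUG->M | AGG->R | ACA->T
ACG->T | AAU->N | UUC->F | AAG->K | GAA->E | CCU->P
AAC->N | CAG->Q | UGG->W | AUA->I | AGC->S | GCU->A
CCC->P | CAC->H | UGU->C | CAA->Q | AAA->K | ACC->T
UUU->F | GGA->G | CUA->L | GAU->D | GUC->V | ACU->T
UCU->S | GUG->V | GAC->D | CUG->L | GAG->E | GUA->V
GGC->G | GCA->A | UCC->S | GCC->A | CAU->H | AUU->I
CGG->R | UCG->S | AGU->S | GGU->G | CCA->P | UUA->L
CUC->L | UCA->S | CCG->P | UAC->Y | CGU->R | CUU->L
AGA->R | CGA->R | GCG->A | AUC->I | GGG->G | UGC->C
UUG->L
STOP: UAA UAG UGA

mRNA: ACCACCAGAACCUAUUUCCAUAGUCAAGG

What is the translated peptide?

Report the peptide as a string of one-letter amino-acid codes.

no AUG start codon found

Answer: (empty: no AUG start codon)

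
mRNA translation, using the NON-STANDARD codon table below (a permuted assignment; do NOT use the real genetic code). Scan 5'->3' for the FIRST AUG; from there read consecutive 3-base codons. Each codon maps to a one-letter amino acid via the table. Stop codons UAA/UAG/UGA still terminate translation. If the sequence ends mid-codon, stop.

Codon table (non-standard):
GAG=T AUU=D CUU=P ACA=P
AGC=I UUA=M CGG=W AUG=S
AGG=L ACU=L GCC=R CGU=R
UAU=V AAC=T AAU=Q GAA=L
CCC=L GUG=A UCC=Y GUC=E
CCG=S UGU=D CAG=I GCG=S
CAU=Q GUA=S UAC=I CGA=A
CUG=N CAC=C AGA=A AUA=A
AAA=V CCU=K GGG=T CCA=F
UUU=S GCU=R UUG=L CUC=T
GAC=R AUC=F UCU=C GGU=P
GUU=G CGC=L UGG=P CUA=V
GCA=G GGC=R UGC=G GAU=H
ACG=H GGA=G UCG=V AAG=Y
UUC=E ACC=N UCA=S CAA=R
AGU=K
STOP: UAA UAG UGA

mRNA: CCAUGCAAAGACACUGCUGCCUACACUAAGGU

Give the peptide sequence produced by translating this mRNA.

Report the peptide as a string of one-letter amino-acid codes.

Answer: SRACGGVC

Derivation:
start AUG at pos 2
pos 2: AUG -> S; peptide=S
pos 5: CAA -> R; peptide=SR
pos 8: AGA -> A; peptide=SRA
pos 11: CAC -> C; peptide=SRAC
pos 14: UGC -> G; peptide=SRACG
pos 17: UGC -> G; peptide=SRACGG
pos 20: CUA -> V; peptide=SRACGGV
pos 23: CAC -> C; peptide=SRACGGVC
pos 26: UAA -> STOP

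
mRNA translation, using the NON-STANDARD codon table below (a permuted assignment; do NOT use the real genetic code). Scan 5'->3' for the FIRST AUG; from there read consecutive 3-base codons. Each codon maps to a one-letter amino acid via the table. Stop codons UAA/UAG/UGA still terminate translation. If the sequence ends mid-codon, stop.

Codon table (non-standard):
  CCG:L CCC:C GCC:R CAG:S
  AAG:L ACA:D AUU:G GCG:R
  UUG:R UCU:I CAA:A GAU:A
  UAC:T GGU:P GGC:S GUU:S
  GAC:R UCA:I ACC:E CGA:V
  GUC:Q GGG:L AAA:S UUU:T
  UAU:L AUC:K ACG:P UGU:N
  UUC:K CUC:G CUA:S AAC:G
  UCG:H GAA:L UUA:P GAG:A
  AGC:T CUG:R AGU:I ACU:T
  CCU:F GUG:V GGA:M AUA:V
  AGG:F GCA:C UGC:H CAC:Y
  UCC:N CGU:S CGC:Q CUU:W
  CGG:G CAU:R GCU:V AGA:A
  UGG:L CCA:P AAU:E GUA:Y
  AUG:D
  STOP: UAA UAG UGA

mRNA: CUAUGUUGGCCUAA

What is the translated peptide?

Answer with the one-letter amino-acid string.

start AUG at pos 2
pos 2: AUG -> D; peptide=D
pos 5: UUG -> R; peptide=DR
pos 8: GCC -> R; peptide=DRR
pos 11: UAA -> STOP

Answer: DRR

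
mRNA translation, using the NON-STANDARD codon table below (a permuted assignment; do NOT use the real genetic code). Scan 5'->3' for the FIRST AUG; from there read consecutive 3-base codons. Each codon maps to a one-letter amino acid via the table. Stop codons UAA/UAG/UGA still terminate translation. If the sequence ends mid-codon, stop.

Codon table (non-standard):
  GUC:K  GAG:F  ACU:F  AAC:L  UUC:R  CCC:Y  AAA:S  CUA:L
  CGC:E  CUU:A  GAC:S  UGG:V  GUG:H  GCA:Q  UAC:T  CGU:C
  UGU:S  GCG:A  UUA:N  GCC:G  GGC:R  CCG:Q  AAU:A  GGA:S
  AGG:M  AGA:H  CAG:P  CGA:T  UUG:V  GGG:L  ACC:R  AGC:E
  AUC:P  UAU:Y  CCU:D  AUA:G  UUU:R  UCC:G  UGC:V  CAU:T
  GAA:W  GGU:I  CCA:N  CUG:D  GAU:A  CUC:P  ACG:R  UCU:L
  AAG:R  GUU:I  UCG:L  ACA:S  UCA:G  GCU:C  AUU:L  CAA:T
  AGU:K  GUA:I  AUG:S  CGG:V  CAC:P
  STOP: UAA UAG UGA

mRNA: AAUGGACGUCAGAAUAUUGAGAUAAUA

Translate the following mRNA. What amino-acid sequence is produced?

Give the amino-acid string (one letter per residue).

start AUG at pos 1
pos 1: AUG -> S; peptide=S
pos 4: GAC -> S; peptide=SS
pos 7: GUC -> K; peptide=SSK
pos 10: AGA -> H; peptide=SSKH
pos 13: AUA -> G; peptide=SSKHG
pos 16: UUG -> V; peptide=SSKHGV
pos 19: AGA -> H; peptide=SSKHGVH
pos 22: UAA -> STOP

Answer: SSKHGVH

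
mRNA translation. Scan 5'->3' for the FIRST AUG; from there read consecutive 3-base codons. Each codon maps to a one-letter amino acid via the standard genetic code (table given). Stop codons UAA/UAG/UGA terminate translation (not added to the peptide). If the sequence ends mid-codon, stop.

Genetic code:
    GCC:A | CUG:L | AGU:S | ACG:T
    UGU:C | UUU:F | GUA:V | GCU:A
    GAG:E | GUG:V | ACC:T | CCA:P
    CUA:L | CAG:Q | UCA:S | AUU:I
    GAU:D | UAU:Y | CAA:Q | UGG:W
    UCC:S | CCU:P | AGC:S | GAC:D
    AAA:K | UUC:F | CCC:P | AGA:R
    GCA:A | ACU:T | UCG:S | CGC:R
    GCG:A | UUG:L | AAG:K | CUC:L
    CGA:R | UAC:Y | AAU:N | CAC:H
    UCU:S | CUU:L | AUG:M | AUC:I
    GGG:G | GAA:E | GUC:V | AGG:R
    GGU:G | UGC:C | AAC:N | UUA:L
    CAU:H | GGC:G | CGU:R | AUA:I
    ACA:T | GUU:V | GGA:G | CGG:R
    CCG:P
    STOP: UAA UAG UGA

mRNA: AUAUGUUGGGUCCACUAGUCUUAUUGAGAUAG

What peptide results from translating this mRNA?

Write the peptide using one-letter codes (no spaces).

start AUG at pos 2
pos 2: AUG -> M; peptide=M
pos 5: UUG -> L; peptide=ML
pos 8: GGU -> G; peptide=MLG
pos 11: CCA -> P; peptide=MLGP
pos 14: CUA -> L; peptide=MLGPL
pos 17: GUC -> V; peptide=MLGPLV
pos 20: UUA -> L; peptide=MLGPLVL
pos 23: UUG -> L; peptide=MLGPLVLL
pos 26: AGA -> R; peptide=MLGPLVLLR
pos 29: UAG -> STOP

Answer: MLGPLVLLR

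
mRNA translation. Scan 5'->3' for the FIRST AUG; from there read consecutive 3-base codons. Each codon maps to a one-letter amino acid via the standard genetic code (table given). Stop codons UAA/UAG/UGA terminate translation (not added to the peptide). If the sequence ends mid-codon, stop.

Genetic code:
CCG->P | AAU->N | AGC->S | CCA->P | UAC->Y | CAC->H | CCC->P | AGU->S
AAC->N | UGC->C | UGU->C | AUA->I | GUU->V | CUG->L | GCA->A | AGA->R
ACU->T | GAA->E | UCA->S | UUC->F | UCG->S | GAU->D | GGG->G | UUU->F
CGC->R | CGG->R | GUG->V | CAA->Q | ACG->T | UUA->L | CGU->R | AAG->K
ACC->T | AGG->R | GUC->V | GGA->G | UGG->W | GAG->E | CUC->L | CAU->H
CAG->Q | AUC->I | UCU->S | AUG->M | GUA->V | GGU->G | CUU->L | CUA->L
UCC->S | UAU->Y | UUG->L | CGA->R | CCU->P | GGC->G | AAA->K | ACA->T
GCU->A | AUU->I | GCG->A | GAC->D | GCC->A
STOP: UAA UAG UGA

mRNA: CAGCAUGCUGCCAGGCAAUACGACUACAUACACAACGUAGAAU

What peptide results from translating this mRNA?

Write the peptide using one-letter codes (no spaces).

start AUG at pos 4
pos 4: AUG -> M; peptide=M
pos 7: CUG -> L; peptide=ML
pos 10: CCA -> P; peptide=MLP
pos 13: GGC -> G; peptide=MLPG
pos 16: AAU -> N; peptide=MLPGN
pos 19: ACG -> T; peptide=MLPGNT
pos 22: ACU -> T; peptide=MLPGNTT
pos 25: ACA -> T; peptide=MLPGNTTT
pos 28: UAC -> Y; peptide=MLPGNTTTY
pos 31: ACA -> T; peptide=MLPGNTTTYT
pos 34: ACG -> T; peptide=MLPGNTTTYTT
pos 37: UAG -> STOP

Answer: MLPGNTTTYTT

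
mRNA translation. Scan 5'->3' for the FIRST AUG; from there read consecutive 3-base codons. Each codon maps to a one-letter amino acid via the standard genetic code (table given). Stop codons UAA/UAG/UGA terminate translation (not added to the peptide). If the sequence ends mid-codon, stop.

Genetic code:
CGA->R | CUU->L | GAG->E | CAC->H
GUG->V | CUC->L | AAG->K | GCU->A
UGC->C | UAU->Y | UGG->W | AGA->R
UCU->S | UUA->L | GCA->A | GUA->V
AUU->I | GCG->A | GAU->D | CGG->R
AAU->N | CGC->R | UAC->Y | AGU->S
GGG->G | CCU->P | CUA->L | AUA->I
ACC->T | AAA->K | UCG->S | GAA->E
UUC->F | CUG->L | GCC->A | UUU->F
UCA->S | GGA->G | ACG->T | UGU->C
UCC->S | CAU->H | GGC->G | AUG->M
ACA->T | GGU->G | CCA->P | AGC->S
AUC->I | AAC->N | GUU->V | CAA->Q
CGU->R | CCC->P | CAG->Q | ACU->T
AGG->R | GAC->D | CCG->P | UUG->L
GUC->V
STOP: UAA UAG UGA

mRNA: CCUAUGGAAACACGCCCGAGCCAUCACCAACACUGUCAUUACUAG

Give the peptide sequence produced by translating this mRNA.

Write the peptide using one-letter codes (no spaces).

start AUG at pos 3
pos 3: AUG -> M; peptide=M
pos 6: GAA -> E; peptide=ME
pos 9: ACA -> T; peptide=MET
pos 12: CGC -> R; peptide=METR
pos 15: CCG -> P; peptide=METRP
pos 18: AGC -> S; peptide=METRPS
pos 21: CAU -> H; peptide=METRPSH
pos 24: CAC -> H; peptide=METRPSHH
pos 27: CAA -> Q; peptide=METRPSHHQ
pos 30: CAC -> H; peptide=METRPSHHQH
pos 33: UGU -> C; peptide=METRPSHHQHC
pos 36: CAU -> H; peptide=METRPSHHQHCH
pos 39: UAC -> Y; peptide=METRPSHHQHCHY
pos 42: UAG -> STOP

Answer: METRPSHHQHCHY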